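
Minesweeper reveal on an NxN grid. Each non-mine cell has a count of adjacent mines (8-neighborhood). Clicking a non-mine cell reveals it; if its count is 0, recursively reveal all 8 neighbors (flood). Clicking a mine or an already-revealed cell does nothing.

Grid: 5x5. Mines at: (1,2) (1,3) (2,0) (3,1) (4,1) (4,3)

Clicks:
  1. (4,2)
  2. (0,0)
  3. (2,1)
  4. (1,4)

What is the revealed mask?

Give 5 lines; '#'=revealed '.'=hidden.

Click 1 (4,2) count=3: revealed 1 new [(4,2)] -> total=1
Click 2 (0,0) count=0: revealed 4 new [(0,0) (0,1) (1,0) (1,1)] -> total=5
Click 3 (2,1) count=3: revealed 1 new [(2,1)] -> total=6
Click 4 (1,4) count=1: revealed 1 new [(1,4)] -> total=7

Answer: ##...
##..#
.#...
.....
..#..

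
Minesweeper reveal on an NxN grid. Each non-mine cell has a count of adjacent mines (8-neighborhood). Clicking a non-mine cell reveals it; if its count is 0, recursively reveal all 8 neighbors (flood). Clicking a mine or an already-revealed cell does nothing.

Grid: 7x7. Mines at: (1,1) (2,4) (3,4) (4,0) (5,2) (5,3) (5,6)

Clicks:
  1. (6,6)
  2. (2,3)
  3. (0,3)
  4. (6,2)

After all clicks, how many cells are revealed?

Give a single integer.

Click 1 (6,6) count=1: revealed 1 new [(6,6)] -> total=1
Click 2 (2,3) count=2: revealed 1 new [(2,3)] -> total=2
Click 3 (0,3) count=0: revealed 16 new [(0,2) (0,3) (0,4) (0,5) (0,6) (1,2) (1,3) (1,4) (1,5) (1,6) (2,5) (2,6) (3,5) (3,6) (4,5) (4,6)] -> total=18
Click 4 (6,2) count=2: revealed 1 new [(6,2)] -> total=19

Answer: 19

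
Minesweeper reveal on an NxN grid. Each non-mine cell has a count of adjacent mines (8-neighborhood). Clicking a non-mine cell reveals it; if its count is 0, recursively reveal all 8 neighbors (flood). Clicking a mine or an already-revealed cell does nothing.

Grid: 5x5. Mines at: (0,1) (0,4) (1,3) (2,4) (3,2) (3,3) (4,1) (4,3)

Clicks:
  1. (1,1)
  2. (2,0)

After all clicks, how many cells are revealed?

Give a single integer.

Click 1 (1,1) count=1: revealed 1 new [(1,1)] -> total=1
Click 2 (2,0) count=0: revealed 5 new [(1,0) (2,0) (2,1) (3,0) (3,1)] -> total=6

Answer: 6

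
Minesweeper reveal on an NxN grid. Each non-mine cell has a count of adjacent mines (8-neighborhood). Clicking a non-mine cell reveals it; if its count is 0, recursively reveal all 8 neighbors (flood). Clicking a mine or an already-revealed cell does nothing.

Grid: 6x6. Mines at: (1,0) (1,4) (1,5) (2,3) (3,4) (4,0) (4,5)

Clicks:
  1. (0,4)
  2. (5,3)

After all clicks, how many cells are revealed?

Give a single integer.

Click 1 (0,4) count=2: revealed 1 new [(0,4)] -> total=1
Click 2 (5,3) count=0: revealed 11 new [(3,1) (3,2) (3,3) (4,1) (4,2) (4,3) (4,4) (5,1) (5,2) (5,3) (5,4)] -> total=12

Answer: 12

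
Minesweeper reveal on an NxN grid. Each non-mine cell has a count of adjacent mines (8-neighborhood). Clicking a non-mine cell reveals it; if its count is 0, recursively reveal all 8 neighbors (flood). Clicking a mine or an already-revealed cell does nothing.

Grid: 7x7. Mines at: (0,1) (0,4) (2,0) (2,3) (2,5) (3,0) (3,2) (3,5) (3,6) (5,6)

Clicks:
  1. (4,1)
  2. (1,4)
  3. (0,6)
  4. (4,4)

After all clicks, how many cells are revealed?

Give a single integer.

Answer: 7

Derivation:
Click 1 (4,1) count=2: revealed 1 new [(4,1)] -> total=1
Click 2 (1,4) count=3: revealed 1 new [(1,4)] -> total=2
Click 3 (0,6) count=0: revealed 4 new [(0,5) (0,6) (1,5) (1,6)] -> total=6
Click 4 (4,4) count=1: revealed 1 new [(4,4)] -> total=7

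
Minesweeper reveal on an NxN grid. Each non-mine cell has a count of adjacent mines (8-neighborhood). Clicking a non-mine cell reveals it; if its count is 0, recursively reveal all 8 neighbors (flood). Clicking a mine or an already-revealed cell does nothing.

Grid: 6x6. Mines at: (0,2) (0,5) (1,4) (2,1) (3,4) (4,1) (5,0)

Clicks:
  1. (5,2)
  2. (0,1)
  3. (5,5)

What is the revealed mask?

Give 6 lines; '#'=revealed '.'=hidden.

Answer: .#....
......
......
......
..####
..####

Derivation:
Click 1 (5,2) count=1: revealed 1 new [(5,2)] -> total=1
Click 2 (0,1) count=1: revealed 1 new [(0,1)] -> total=2
Click 3 (5,5) count=0: revealed 7 new [(4,2) (4,3) (4,4) (4,5) (5,3) (5,4) (5,5)] -> total=9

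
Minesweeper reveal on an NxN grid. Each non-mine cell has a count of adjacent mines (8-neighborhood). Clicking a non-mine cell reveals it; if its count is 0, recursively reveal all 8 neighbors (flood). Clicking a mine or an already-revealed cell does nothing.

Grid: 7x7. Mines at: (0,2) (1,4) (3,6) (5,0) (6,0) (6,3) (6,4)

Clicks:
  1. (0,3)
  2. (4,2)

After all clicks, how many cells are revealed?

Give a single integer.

Answer: 30

Derivation:
Click 1 (0,3) count=2: revealed 1 new [(0,3)] -> total=1
Click 2 (4,2) count=0: revealed 29 new [(0,0) (0,1) (1,0) (1,1) (1,2) (1,3) (2,0) (2,1) (2,2) (2,3) (2,4) (2,5) (3,0) (3,1) (3,2) (3,3) (3,4) (3,5) (4,0) (4,1) (4,2) (4,3) (4,4) (4,5) (5,1) (5,2) (5,3) (5,4) (5,5)] -> total=30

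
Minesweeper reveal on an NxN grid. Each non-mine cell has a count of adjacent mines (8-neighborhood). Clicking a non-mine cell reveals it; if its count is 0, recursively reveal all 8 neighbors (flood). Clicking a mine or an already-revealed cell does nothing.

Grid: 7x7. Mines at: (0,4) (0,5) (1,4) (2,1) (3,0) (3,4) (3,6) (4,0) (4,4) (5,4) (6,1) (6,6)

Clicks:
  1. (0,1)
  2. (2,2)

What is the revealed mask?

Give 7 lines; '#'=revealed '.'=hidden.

Answer: ####...
####...
..#....
.......
.......
.......
.......

Derivation:
Click 1 (0,1) count=0: revealed 8 new [(0,0) (0,1) (0,2) (0,3) (1,0) (1,1) (1,2) (1,3)] -> total=8
Click 2 (2,2) count=1: revealed 1 new [(2,2)] -> total=9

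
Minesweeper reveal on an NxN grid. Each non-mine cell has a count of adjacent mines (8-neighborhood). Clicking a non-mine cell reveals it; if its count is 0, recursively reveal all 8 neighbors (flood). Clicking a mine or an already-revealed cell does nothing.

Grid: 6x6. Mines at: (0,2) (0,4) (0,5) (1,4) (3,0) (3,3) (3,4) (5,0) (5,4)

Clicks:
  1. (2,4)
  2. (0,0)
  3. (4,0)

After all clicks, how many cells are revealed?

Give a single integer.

Click 1 (2,4) count=3: revealed 1 new [(2,4)] -> total=1
Click 2 (0,0) count=0: revealed 6 new [(0,0) (0,1) (1,0) (1,1) (2,0) (2,1)] -> total=7
Click 3 (4,0) count=2: revealed 1 new [(4,0)] -> total=8

Answer: 8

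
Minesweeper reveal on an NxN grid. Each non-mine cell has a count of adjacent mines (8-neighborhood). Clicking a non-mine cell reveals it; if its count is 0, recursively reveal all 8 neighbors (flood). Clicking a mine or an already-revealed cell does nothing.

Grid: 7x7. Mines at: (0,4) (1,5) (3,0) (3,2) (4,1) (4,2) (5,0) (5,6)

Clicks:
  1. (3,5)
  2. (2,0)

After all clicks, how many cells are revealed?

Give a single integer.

Click 1 (3,5) count=0: revealed 22 new [(2,3) (2,4) (2,5) (2,6) (3,3) (3,4) (3,5) (3,6) (4,3) (4,4) (4,5) (4,6) (5,1) (5,2) (5,3) (5,4) (5,5) (6,1) (6,2) (6,3) (6,4) (6,5)] -> total=22
Click 2 (2,0) count=1: revealed 1 new [(2,0)] -> total=23

Answer: 23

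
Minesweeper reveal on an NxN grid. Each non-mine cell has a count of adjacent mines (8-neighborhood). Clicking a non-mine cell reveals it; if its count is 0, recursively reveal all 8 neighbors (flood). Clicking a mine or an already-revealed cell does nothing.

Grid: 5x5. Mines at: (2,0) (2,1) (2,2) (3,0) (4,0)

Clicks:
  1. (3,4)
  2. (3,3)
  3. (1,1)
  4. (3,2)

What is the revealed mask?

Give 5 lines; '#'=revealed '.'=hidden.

Answer: #####
#####
...##
.####
.####

Derivation:
Click 1 (3,4) count=0: revealed 20 new [(0,0) (0,1) (0,2) (0,3) (0,4) (1,0) (1,1) (1,2) (1,3) (1,4) (2,3) (2,4) (3,1) (3,2) (3,3) (3,4) (4,1) (4,2) (4,3) (4,4)] -> total=20
Click 2 (3,3) count=1: revealed 0 new [(none)] -> total=20
Click 3 (1,1) count=3: revealed 0 new [(none)] -> total=20
Click 4 (3,2) count=2: revealed 0 new [(none)] -> total=20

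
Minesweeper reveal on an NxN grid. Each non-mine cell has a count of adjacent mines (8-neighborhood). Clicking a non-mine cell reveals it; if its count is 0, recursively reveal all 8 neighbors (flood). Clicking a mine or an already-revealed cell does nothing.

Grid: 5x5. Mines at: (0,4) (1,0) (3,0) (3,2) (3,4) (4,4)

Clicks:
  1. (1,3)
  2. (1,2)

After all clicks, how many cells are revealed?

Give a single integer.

Answer: 9

Derivation:
Click 1 (1,3) count=1: revealed 1 new [(1,3)] -> total=1
Click 2 (1,2) count=0: revealed 8 new [(0,1) (0,2) (0,3) (1,1) (1,2) (2,1) (2,2) (2,3)] -> total=9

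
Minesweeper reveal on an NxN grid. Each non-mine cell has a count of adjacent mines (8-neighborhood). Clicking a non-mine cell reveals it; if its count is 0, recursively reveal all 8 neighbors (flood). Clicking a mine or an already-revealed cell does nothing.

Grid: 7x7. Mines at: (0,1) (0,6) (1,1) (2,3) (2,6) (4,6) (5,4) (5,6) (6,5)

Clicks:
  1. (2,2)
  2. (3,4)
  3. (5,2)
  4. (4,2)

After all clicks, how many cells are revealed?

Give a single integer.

Click 1 (2,2) count=2: revealed 1 new [(2,2)] -> total=1
Click 2 (3,4) count=1: revealed 1 new [(3,4)] -> total=2
Click 3 (5,2) count=0: revealed 18 new [(2,0) (2,1) (3,0) (3,1) (3,2) (3,3) (4,0) (4,1) (4,2) (4,3) (5,0) (5,1) (5,2) (5,3) (6,0) (6,1) (6,2) (6,3)] -> total=20
Click 4 (4,2) count=0: revealed 0 new [(none)] -> total=20

Answer: 20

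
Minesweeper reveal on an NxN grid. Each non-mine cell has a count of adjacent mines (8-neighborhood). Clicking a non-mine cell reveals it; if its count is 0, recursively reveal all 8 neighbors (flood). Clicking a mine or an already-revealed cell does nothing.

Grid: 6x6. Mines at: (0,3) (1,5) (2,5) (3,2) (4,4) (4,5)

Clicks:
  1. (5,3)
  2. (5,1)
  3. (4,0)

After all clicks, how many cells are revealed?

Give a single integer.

Click 1 (5,3) count=1: revealed 1 new [(5,3)] -> total=1
Click 2 (5,1) count=0: revealed 18 new [(0,0) (0,1) (0,2) (1,0) (1,1) (1,2) (2,0) (2,1) (2,2) (3,0) (3,1) (4,0) (4,1) (4,2) (4,3) (5,0) (5,1) (5,2)] -> total=19
Click 3 (4,0) count=0: revealed 0 new [(none)] -> total=19

Answer: 19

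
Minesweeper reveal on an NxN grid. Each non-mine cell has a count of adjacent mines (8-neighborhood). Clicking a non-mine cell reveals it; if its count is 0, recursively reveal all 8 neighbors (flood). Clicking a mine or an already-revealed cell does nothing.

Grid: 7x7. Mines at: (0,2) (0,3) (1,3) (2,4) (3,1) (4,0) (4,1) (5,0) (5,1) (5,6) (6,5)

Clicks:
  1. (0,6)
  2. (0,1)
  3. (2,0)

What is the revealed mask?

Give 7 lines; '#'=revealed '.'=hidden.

Click 1 (0,6) count=0: revealed 12 new [(0,4) (0,5) (0,6) (1,4) (1,5) (1,6) (2,5) (2,6) (3,5) (3,6) (4,5) (4,6)] -> total=12
Click 2 (0,1) count=1: revealed 1 new [(0,1)] -> total=13
Click 3 (2,0) count=1: revealed 1 new [(2,0)] -> total=14

Answer: .#..###
....###
#....##
.....##
.....##
.......
.......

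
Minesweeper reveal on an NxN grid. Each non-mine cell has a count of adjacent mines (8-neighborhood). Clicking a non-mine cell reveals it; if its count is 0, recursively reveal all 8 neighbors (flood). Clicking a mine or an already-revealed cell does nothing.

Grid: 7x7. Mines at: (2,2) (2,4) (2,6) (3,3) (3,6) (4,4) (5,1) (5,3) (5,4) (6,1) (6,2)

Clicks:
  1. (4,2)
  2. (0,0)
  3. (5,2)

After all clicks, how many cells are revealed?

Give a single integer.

Click 1 (4,2) count=3: revealed 1 new [(4,2)] -> total=1
Click 2 (0,0) count=0: revealed 20 new [(0,0) (0,1) (0,2) (0,3) (0,4) (0,5) (0,6) (1,0) (1,1) (1,2) (1,3) (1,4) (1,5) (1,6) (2,0) (2,1) (3,0) (3,1) (4,0) (4,1)] -> total=21
Click 3 (5,2) count=4: revealed 1 new [(5,2)] -> total=22

Answer: 22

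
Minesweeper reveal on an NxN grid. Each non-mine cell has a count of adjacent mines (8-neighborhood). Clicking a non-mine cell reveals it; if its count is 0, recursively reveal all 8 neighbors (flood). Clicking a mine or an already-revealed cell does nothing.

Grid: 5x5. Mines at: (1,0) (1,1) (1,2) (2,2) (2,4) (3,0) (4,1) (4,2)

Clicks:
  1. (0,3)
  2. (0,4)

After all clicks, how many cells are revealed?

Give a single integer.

Answer: 4

Derivation:
Click 1 (0,3) count=1: revealed 1 new [(0,3)] -> total=1
Click 2 (0,4) count=0: revealed 3 new [(0,4) (1,3) (1,4)] -> total=4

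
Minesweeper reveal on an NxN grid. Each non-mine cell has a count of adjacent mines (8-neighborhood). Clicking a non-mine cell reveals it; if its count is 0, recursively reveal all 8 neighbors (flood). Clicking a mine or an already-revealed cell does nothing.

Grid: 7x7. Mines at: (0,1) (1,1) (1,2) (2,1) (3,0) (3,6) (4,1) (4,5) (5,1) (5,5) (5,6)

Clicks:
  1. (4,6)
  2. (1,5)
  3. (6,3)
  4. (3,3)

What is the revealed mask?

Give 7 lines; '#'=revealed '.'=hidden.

Click 1 (4,6) count=4: revealed 1 new [(4,6)] -> total=1
Click 2 (1,5) count=0: revealed 26 new [(0,3) (0,4) (0,5) (0,6) (1,3) (1,4) (1,5) (1,6) (2,2) (2,3) (2,4) (2,5) (2,6) (3,2) (3,3) (3,4) (3,5) (4,2) (4,3) (4,4) (5,2) (5,3) (5,4) (6,2) (6,3) (6,4)] -> total=27
Click 3 (6,3) count=0: revealed 0 new [(none)] -> total=27
Click 4 (3,3) count=0: revealed 0 new [(none)] -> total=27

Answer: ...####
...####
..#####
..####.
..###.#
..###..
..###..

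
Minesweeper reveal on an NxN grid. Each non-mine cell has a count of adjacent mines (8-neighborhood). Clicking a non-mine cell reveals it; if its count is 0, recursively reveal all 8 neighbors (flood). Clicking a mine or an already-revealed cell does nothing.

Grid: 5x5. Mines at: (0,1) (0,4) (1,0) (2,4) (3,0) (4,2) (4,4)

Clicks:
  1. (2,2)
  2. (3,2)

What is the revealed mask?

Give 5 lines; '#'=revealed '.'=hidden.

Answer: .....
.###.
.###.
.###.
.....

Derivation:
Click 1 (2,2) count=0: revealed 9 new [(1,1) (1,2) (1,3) (2,1) (2,2) (2,3) (3,1) (3,2) (3,3)] -> total=9
Click 2 (3,2) count=1: revealed 0 new [(none)] -> total=9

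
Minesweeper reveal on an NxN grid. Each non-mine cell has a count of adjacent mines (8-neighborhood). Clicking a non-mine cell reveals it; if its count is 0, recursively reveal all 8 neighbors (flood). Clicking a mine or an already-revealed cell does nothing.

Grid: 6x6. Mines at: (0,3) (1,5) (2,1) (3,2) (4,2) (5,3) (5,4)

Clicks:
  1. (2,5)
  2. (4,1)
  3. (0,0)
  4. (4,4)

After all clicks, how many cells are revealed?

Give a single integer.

Click 1 (2,5) count=1: revealed 1 new [(2,5)] -> total=1
Click 2 (4,1) count=2: revealed 1 new [(4,1)] -> total=2
Click 3 (0,0) count=0: revealed 6 new [(0,0) (0,1) (0,2) (1,0) (1,1) (1,2)] -> total=8
Click 4 (4,4) count=2: revealed 1 new [(4,4)] -> total=9

Answer: 9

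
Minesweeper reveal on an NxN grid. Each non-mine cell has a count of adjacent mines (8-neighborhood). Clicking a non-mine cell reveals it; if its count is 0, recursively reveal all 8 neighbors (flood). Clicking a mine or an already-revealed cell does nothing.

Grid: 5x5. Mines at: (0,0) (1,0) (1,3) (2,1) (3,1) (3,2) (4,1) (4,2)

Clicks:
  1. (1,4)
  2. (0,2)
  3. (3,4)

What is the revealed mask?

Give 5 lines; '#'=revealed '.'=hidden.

Answer: ..#..
....#
...##
...##
...##

Derivation:
Click 1 (1,4) count=1: revealed 1 new [(1,4)] -> total=1
Click 2 (0,2) count=1: revealed 1 new [(0,2)] -> total=2
Click 3 (3,4) count=0: revealed 6 new [(2,3) (2,4) (3,3) (3,4) (4,3) (4,4)] -> total=8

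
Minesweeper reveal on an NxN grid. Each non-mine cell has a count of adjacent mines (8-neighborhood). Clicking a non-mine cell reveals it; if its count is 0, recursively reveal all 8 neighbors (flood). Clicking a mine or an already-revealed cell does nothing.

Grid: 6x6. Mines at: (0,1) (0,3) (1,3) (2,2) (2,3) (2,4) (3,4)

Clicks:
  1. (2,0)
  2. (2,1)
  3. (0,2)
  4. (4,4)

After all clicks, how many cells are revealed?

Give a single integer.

Click 1 (2,0) count=0: revealed 20 new [(1,0) (1,1) (2,0) (2,1) (3,0) (3,1) (3,2) (3,3) (4,0) (4,1) (4,2) (4,3) (4,4) (4,5) (5,0) (5,1) (5,2) (5,3) (5,4) (5,5)] -> total=20
Click 2 (2,1) count=1: revealed 0 new [(none)] -> total=20
Click 3 (0,2) count=3: revealed 1 new [(0,2)] -> total=21
Click 4 (4,4) count=1: revealed 0 new [(none)] -> total=21

Answer: 21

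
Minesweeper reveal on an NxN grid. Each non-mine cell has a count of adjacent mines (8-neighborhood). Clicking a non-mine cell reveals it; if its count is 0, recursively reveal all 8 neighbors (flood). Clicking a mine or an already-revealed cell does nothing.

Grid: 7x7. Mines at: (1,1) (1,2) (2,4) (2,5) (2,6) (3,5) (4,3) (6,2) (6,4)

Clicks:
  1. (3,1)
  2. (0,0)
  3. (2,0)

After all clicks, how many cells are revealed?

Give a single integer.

Answer: 15

Derivation:
Click 1 (3,1) count=0: revealed 14 new [(2,0) (2,1) (2,2) (3,0) (3,1) (3,2) (4,0) (4,1) (4,2) (5,0) (5,1) (5,2) (6,0) (6,1)] -> total=14
Click 2 (0,0) count=1: revealed 1 new [(0,0)] -> total=15
Click 3 (2,0) count=1: revealed 0 new [(none)] -> total=15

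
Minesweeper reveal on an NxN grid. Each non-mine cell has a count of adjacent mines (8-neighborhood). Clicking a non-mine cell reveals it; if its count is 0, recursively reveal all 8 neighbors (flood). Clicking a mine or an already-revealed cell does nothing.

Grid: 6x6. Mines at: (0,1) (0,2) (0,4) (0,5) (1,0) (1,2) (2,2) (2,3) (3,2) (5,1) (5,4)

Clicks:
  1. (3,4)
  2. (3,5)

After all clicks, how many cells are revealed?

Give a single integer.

Answer: 8

Derivation:
Click 1 (3,4) count=1: revealed 1 new [(3,4)] -> total=1
Click 2 (3,5) count=0: revealed 7 new [(1,4) (1,5) (2,4) (2,5) (3,5) (4,4) (4,5)] -> total=8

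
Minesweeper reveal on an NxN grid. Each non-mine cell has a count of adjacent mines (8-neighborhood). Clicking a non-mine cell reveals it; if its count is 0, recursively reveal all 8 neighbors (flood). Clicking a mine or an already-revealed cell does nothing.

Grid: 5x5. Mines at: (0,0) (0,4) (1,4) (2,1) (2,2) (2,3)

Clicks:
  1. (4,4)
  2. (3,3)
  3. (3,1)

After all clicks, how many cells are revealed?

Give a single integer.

Click 1 (4,4) count=0: revealed 10 new [(3,0) (3,1) (3,2) (3,3) (3,4) (4,0) (4,1) (4,2) (4,3) (4,4)] -> total=10
Click 2 (3,3) count=2: revealed 0 new [(none)] -> total=10
Click 3 (3,1) count=2: revealed 0 new [(none)] -> total=10

Answer: 10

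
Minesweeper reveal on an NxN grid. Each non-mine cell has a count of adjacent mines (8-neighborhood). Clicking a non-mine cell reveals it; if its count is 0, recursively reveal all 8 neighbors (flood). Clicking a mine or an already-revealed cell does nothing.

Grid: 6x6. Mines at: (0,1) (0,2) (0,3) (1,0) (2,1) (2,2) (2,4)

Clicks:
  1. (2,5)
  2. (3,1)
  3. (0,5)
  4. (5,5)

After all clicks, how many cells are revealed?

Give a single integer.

Click 1 (2,5) count=1: revealed 1 new [(2,5)] -> total=1
Click 2 (3,1) count=2: revealed 1 new [(3,1)] -> total=2
Click 3 (0,5) count=0: revealed 4 new [(0,4) (0,5) (1,4) (1,5)] -> total=6
Click 4 (5,5) count=0: revealed 17 new [(3,0) (3,2) (3,3) (3,4) (3,5) (4,0) (4,1) (4,2) (4,3) (4,4) (4,5) (5,0) (5,1) (5,2) (5,3) (5,4) (5,5)] -> total=23

Answer: 23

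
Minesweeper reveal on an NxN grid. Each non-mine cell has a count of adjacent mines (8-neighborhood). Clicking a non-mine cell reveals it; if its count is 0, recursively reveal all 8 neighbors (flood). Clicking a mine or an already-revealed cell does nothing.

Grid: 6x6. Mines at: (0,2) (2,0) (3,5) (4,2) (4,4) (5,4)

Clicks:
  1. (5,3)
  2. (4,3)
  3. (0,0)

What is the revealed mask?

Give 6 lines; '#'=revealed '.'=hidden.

Answer: ##....
##....
......
......
...#..
...#..

Derivation:
Click 1 (5,3) count=3: revealed 1 new [(5,3)] -> total=1
Click 2 (4,3) count=3: revealed 1 new [(4,3)] -> total=2
Click 3 (0,0) count=0: revealed 4 new [(0,0) (0,1) (1,0) (1,1)] -> total=6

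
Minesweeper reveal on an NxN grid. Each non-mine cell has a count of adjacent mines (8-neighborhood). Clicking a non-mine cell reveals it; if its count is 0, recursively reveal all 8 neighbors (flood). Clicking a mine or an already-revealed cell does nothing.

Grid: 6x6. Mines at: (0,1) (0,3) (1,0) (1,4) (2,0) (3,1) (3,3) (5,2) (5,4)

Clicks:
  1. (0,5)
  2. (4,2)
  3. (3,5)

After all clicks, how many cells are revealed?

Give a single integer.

Answer: 8

Derivation:
Click 1 (0,5) count=1: revealed 1 new [(0,5)] -> total=1
Click 2 (4,2) count=3: revealed 1 new [(4,2)] -> total=2
Click 3 (3,5) count=0: revealed 6 new [(2,4) (2,5) (3,4) (3,5) (4,4) (4,5)] -> total=8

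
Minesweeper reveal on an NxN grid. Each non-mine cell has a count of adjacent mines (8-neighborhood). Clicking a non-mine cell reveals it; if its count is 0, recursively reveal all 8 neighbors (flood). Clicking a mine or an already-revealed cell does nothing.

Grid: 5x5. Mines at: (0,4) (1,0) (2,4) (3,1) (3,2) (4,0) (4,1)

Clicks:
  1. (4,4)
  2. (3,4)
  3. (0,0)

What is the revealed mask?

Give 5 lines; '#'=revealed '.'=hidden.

Answer: #....
.....
.....
...##
...##

Derivation:
Click 1 (4,4) count=0: revealed 4 new [(3,3) (3,4) (4,3) (4,4)] -> total=4
Click 2 (3,4) count=1: revealed 0 new [(none)] -> total=4
Click 3 (0,0) count=1: revealed 1 new [(0,0)] -> total=5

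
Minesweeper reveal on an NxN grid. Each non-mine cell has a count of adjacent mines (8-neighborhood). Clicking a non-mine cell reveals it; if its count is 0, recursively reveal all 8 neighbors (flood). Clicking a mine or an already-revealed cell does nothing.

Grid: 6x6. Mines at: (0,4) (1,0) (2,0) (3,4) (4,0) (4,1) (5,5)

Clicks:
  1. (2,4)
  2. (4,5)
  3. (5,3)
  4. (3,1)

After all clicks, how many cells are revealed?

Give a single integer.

Answer: 9

Derivation:
Click 1 (2,4) count=1: revealed 1 new [(2,4)] -> total=1
Click 2 (4,5) count=2: revealed 1 new [(4,5)] -> total=2
Click 3 (5,3) count=0: revealed 6 new [(4,2) (4,3) (4,4) (5,2) (5,3) (5,4)] -> total=8
Click 4 (3,1) count=3: revealed 1 new [(3,1)] -> total=9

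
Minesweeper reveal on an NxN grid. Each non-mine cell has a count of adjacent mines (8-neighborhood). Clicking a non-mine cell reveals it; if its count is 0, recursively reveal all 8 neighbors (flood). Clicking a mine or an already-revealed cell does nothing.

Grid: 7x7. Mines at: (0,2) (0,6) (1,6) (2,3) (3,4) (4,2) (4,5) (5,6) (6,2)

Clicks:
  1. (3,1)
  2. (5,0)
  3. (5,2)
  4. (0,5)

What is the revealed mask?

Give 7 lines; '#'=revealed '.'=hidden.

Answer: ##...#.
###....
###....
###....
##.....
###....
##.....

Derivation:
Click 1 (3,1) count=1: revealed 1 new [(3,1)] -> total=1
Click 2 (5,0) count=0: revealed 16 new [(0,0) (0,1) (1,0) (1,1) (1,2) (2,0) (2,1) (2,2) (3,0) (3,2) (4,0) (4,1) (5,0) (5,1) (6,0) (6,1)] -> total=17
Click 3 (5,2) count=2: revealed 1 new [(5,2)] -> total=18
Click 4 (0,5) count=2: revealed 1 new [(0,5)] -> total=19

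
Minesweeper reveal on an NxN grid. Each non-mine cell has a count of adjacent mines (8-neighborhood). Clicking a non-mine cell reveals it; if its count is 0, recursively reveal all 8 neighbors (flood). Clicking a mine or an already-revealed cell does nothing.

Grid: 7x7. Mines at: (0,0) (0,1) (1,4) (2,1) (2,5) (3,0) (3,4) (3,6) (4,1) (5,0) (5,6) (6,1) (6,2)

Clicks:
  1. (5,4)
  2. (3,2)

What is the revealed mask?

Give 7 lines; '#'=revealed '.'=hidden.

Answer: .......
.......
.......
..#....
...###.
...###.
...###.

Derivation:
Click 1 (5,4) count=0: revealed 9 new [(4,3) (4,4) (4,5) (5,3) (5,4) (5,5) (6,3) (6,4) (6,5)] -> total=9
Click 2 (3,2) count=2: revealed 1 new [(3,2)] -> total=10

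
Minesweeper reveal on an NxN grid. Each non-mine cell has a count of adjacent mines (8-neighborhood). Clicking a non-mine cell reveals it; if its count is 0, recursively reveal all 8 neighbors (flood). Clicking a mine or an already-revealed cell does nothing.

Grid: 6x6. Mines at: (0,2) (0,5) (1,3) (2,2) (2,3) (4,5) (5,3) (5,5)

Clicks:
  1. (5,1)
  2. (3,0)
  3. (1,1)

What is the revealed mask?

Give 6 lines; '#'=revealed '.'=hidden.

Click 1 (5,1) count=0: revealed 15 new [(0,0) (0,1) (1,0) (1,1) (2,0) (2,1) (3,0) (3,1) (3,2) (4,0) (4,1) (4,2) (5,0) (5,1) (5,2)] -> total=15
Click 2 (3,0) count=0: revealed 0 new [(none)] -> total=15
Click 3 (1,1) count=2: revealed 0 new [(none)] -> total=15

Answer: ##....
##....
##....
###...
###...
###...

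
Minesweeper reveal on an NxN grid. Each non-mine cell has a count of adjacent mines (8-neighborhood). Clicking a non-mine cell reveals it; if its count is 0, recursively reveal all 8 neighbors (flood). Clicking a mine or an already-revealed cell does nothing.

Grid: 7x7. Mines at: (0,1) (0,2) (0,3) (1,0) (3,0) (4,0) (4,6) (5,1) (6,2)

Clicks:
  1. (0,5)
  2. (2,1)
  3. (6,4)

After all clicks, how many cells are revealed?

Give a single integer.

Click 1 (0,5) count=0: revealed 35 new [(0,4) (0,5) (0,6) (1,1) (1,2) (1,3) (1,4) (1,5) (1,6) (2,1) (2,2) (2,3) (2,4) (2,5) (2,6) (3,1) (3,2) (3,3) (3,4) (3,5) (3,6) (4,1) (4,2) (4,3) (4,4) (4,5) (5,2) (5,3) (5,4) (5,5) (5,6) (6,3) (6,4) (6,5) (6,6)] -> total=35
Click 2 (2,1) count=2: revealed 0 new [(none)] -> total=35
Click 3 (6,4) count=0: revealed 0 new [(none)] -> total=35

Answer: 35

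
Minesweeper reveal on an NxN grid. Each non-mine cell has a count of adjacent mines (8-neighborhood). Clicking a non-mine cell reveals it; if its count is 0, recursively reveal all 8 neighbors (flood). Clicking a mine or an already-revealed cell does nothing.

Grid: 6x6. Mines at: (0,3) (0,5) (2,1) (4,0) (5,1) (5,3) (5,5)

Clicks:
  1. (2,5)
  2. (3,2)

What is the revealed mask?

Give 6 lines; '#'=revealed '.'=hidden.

Click 1 (2,5) count=0: revealed 16 new [(1,2) (1,3) (1,4) (1,5) (2,2) (2,3) (2,4) (2,5) (3,2) (3,3) (3,4) (3,5) (4,2) (4,3) (4,4) (4,5)] -> total=16
Click 2 (3,2) count=1: revealed 0 new [(none)] -> total=16

Answer: ......
..####
..####
..####
..####
......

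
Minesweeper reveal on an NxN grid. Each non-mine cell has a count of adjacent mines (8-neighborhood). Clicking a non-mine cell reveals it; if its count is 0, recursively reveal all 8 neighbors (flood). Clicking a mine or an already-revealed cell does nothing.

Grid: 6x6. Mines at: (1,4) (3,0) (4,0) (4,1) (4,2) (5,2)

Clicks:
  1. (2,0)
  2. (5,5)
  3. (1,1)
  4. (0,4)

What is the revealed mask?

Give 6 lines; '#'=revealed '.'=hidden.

Answer: #####.
####..
######
.#####
...###
...###

Derivation:
Click 1 (2,0) count=1: revealed 1 new [(2,0)] -> total=1
Click 2 (5,5) count=0: revealed 12 new [(2,3) (2,4) (2,5) (3,3) (3,4) (3,5) (4,3) (4,4) (4,5) (5,3) (5,4) (5,5)] -> total=13
Click 3 (1,1) count=0: revealed 12 new [(0,0) (0,1) (0,2) (0,3) (1,0) (1,1) (1,2) (1,3) (2,1) (2,2) (3,1) (3,2)] -> total=25
Click 4 (0,4) count=1: revealed 1 new [(0,4)] -> total=26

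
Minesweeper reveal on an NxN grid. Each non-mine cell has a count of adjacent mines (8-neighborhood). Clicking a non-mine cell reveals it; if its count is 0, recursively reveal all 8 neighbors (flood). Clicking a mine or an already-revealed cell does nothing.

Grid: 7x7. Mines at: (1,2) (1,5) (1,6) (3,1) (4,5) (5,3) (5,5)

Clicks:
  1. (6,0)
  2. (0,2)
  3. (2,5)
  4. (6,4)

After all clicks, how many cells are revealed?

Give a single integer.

Answer: 12

Derivation:
Click 1 (6,0) count=0: revealed 9 new [(4,0) (4,1) (4,2) (5,0) (5,1) (5,2) (6,0) (6,1) (6,2)] -> total=9
Click 2 (0,2) count=1: revealed 1 new [(0,2)] -> total=10
Click 3 (2,5) count=2: revealed 1 new [(2,5)] -> total=11
Click 4 (6,4) count=2: revealed 1 new [(6,4)] -> total=12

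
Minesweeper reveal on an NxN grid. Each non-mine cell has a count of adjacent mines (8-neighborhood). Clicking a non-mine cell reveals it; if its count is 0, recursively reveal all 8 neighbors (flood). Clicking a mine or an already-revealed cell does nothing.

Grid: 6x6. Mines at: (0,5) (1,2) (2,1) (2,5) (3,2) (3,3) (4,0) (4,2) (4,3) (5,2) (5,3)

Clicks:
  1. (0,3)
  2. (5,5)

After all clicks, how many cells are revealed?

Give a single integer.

Answer: 7

Derivation:
Click 1 (0,3) count=1: revealed 1 new [(0,3)] -> total=1
Click 2 (5,5) count=0: revealed 6 new [(3,4) (3,5) (4,4) (4,5) (5,4) (5,5)] -> total=7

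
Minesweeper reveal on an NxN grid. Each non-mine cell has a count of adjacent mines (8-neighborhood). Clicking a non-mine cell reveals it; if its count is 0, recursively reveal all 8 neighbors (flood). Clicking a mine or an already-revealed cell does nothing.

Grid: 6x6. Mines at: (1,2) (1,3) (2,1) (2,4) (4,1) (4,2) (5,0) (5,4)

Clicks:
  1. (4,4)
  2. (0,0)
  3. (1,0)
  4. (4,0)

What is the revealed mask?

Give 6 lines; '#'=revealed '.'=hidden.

Click 1 (4,4) count=1: revealed 1 new [(4,4)] -> total=1
Click 2 (0,0) count=0: revealed 4 new [(0,0) (0,1) (1,0) (1,1)] -> total=5
Click 3 (1,0) count=1: revealed 0 new [(none)] -> total=5
Click 4 (4,0) count=2: revealed 1 new [(4,0)] -> total=6

Answer: ##....
##....
......
......
#...#.
......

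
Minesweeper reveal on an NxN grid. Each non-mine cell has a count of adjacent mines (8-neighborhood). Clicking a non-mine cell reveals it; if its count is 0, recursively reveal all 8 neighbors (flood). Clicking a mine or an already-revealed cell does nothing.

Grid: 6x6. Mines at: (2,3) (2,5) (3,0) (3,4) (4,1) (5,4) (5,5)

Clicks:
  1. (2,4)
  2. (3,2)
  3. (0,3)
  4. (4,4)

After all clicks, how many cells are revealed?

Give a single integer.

Answer: 18

Derivation:
Click 1 (2,4) count=3: revealed 1 new [(2,4)] -> total=1
Click 2 (3,2) count=2: revealed 1 new [(3,2)] -> total=2
Click 3 (0,3) count=0: revealed 15 new [(0,0) (0,1) (0,2) (0,3) (0,4) (0,5) (1,0) (1,1) (1,2) (1,3) (1,4) (1,5) (2,0) (2,1) (2,2)] -> total=17
Click 4 (4,4) count=3: revealed 1 new [(4,4)] -> total=18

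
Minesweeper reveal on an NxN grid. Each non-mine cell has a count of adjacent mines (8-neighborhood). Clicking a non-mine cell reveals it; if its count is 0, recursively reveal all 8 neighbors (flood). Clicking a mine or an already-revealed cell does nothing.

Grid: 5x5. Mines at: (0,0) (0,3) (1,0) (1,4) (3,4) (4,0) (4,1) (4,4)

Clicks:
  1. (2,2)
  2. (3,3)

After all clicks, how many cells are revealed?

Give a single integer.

Click 1 (2,2) count=0: revealed 9 new [(1,1) (1,2) (1,3) (2,1) (2,2) (2,3) (3,1) (3,2) (3,3)] -> total=9
Click 2 (3,3) count=2: revealed 0 new [(none)] -> total=9

Answer: 9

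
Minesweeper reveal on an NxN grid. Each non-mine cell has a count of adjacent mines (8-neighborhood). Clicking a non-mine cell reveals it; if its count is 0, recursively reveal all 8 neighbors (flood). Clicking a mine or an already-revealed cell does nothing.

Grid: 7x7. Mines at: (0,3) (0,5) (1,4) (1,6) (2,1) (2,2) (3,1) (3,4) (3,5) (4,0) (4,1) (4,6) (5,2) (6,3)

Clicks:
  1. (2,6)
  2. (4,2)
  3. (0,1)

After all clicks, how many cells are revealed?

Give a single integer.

Answer: 8

Derivation:
Click 1 (2,6) count=2: revealed 1 new [(2,6)] -> total=1
Click 2 (4,2) count=3: revealed 1 new [(4,2)] -> total=2
Click 3 (0,1) count=0: revealed 6 new [(0,0) (0,1) (0,2) (1,0) (1,1) (1,2)] -> total=8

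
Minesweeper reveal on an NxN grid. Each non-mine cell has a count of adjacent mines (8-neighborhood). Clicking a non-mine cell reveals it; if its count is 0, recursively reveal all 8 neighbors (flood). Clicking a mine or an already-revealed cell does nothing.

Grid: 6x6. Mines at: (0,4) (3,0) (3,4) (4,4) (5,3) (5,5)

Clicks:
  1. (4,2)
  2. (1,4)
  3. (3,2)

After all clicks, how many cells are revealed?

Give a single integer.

Answer: 19

Derivation:
Click 1 (4,2) count=1: revealed 1 new [(4,2)] -> total=1
Click 2 (1,4) count=1: revealed 1 new [(1,4)] -> total=2
Click 3 (3,2) count=0: revealed 17 new [(0,0) (0,1) (0,2) (0,3) (1,0) (1,1) (1,2) (1,3) (2,0) (2,1) (2,2) (2,3) (3,1) (3,2) (3,3) (4,1) (4,3)] -> total=19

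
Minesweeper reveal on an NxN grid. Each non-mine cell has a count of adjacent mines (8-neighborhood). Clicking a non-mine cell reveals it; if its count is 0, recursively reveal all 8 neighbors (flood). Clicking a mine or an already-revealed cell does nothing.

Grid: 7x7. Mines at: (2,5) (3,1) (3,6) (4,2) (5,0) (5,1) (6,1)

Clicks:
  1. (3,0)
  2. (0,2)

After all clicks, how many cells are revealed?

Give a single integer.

Click 1 (3,0) count=1: revealed 1 new [(3,0)] -> total=1
Click 2 (0,2) count=0: revealed 22 new [(0,0) (0,1) (0,2) (0,3) (0,4) (0,5) (0,6) (1,0) (1,1) (1,2) (1,3) (1,4) (1,5) (1,6) (2,0) (2,1) (2,2) (2,3) (2,4) (3,2) (3,3) (3,4)] -> total=23

Answer: 23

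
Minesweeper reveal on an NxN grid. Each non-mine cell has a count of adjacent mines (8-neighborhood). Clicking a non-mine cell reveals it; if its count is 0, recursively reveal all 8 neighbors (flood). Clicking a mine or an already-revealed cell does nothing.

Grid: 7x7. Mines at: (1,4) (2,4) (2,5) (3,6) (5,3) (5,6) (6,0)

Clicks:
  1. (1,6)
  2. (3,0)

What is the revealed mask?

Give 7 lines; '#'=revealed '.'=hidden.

Click 1 (1,6) count=1: revealed 1 new [(1,6)] -> total=1
Click 2 (3,0) count=0: revealed 23 new [(0,0) (0,1) (0,2) (0,3) (1,0) (1,1) (1,2) (1,3) (2,0) (2,1) (2,2) (2,3) (3,0) (3,1) (3,2) (3,3) (4,0) (4,1) (4,2) (4,3) (5,0) (5,1) (5,2)] -> total=24

Answer: ####...
####..#
####...
####...
####...
###....
.......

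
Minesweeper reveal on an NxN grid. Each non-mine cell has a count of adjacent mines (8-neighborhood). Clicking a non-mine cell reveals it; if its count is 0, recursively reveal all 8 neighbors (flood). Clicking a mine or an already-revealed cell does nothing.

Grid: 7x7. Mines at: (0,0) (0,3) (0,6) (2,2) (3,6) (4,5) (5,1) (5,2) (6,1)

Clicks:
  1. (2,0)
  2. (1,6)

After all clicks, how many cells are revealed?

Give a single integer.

Click 1 (2,0) count=0: revealed 8 new [(1,0) (1,1) (2,0) (2,1) (3,0) (3,1) (4,0) (4,1)] -> total=8
Click 2 (1,6) count=1: revealed 1 new [(1,6)] -> total=9

Answer: 9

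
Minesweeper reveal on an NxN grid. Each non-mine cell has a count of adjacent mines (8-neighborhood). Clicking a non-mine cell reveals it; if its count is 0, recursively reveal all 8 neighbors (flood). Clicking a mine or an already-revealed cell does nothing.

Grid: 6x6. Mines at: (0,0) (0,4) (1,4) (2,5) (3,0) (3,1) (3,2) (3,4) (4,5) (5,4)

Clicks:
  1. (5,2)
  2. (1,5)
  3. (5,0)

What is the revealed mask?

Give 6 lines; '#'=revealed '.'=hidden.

Click 1 (5,2) count=0: revealed 8 new [(4,0) (4,1) (4,2) (4,3) (5,0) (5,1) (5,2) (5,3)] -> total=8
Click 2 (1,5) count=3: revealed 1 new [(1,5)] -> total=9
Click 3 (5,0) count=0: revealed 0 new [(none)] -> total=9

Answer: ......
.....#
......
......
####..
####..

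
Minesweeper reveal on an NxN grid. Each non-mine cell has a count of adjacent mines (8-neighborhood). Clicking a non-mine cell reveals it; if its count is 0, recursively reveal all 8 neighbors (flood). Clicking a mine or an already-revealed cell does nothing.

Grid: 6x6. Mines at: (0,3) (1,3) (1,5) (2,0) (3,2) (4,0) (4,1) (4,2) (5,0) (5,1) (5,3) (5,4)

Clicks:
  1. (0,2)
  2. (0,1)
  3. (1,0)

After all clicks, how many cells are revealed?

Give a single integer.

Answer: 6

Derivation:
Click 1 (0,2) count=2: revealed 1 new [(0,2)] -> total=1
Click 2 (0,1) count=0: revealed 5 new [(0,0) (0,1) (1,0) (1,1) (1,2)] -> total=6
Click 3 (1,0) count=1: revealed 0 new [(none)] -> total=6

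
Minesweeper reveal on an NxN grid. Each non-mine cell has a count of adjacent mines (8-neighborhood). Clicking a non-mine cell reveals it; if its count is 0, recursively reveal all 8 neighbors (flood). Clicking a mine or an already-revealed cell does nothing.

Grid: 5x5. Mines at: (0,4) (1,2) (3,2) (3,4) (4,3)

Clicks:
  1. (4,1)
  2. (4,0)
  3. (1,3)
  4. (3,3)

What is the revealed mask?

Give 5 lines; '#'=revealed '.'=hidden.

Click 1 (4,1) count=1: revealed 1 new [(4,1)] -> total=1
Click 2 (4,0) count=0: revealed 9 new [(0,0) (0,1) (1,0) (1,1) (2,0) (2,1) (3,0) (3,1) (4,0)] -> total=10
Click 3 (1,3) count=2: revealed 1 new [(1,3)] -> total=11
Click 4 (3,3) count=3: revealed 1 new [(3,3)] -> total=12

Answer: ##...
##.#.
##...
##.#.
##...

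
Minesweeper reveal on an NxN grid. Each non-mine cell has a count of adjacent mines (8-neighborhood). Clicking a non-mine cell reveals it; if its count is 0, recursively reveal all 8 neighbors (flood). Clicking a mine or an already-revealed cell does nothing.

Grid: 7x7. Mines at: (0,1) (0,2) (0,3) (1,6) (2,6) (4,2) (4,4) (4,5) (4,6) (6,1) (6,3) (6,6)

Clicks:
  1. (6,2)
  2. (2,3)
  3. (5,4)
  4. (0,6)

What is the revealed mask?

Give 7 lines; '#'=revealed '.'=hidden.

Answer: ......#
######.
######.
######.
##.....
##..#..
..#....

Derivation:
Click 1 (6,2) count=2: revealed 1 new [(6,2)] -> total=1
Click 2 (2,3) count=0: revealed 22 new [(1,0) (1,1) (1,2) (1,3) (1,4) (1,5) (2,0) (2,1) (2,2) (2,3) (2,4) (2,5) (3,0) (3,1) (3,2) (3,3) (3,4) (3,5) (4,0) (4,1) (5,0) (5,1)] -> total=23
Click 3 (5,4) count=3: revealed 1 new [(5,4)] -> total=24
Click 4 (0,6) count=1: revealed 1 new [(0,6)] -> total=25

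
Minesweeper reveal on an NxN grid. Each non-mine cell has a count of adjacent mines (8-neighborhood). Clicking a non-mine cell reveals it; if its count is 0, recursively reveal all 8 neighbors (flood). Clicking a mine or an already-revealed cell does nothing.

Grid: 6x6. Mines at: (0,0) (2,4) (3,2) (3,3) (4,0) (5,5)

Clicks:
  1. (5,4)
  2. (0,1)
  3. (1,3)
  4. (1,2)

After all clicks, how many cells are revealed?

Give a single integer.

Click 1 (5,4) count=1: revealed 1 new [(5,4)] -> total=1
Click 2 (0,1) count=1: revealed 1 new [(0,1)] -> total=2
Click 3 (1,3) count=1: revealed 1 new [(1,3)] -> total=3
Click 4 (1,2) count=0: revealed 11 new [(0,2) (0,3) (0,4) (0,5) (1,1) (1,2) (1,4) (1,5) (2,1) (2,2) (2,3)] -> total=14

Answer: 14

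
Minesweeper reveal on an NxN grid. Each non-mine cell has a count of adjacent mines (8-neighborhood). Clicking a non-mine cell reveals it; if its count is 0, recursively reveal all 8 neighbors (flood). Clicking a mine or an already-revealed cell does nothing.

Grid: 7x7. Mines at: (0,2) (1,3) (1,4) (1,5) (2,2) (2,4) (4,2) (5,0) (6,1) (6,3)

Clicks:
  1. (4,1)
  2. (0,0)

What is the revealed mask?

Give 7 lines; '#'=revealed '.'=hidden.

Click 1 (4,1) count=2: revealed 1 new [(4,1)] -> total=1
Click 2 (0,0) count=0: revealed 9 new [(0,0) (0,1) (1,0) (1,1) (2,0) (2,1) (3,0) (3,1) (4,0)] -> total=10

Answer: ##.....
##.....
##.....
##.....
##.....
.......
.......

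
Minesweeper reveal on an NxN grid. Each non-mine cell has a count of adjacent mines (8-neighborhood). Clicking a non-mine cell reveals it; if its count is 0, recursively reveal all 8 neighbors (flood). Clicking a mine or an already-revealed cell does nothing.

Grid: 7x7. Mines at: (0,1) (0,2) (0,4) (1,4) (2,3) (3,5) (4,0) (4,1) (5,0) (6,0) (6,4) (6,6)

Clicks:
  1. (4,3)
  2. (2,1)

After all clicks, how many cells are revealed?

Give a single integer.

Answer: 17

Derivation:
Click 1 (4,3) count=0: revealed 9 new [(3,2) (3,3) (3,4) (4,2) (4,3) (4,4) (5,2) (5,3) (5,4)] -> total=9
Click 2 (2,1) count=0: revealed 8 new [(1,0) (1,1) (1,2) (2,0) (2,1) (2,2) (3,0) (3,1)] -> total=17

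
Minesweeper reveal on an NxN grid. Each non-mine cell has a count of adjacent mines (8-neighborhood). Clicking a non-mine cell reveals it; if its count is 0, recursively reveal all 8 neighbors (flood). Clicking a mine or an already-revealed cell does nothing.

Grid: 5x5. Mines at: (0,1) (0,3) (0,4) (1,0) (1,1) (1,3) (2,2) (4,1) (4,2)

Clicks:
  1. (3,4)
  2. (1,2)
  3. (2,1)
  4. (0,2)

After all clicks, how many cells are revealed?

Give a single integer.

Answer: 9

Derivation:
Click 1 (3,4) count=0: revealed 6 new [(2,3) (2,4) (3,3) (3,4) (4,3) (4,4)] -> total=6
Click 2 (1,2) count=5: revealed 1 new [(1,2)] -> total=7
Click 3 (2,1) count=3: revealed 1 new [(2,1)] -> total=8
Click 4 (0,2) count=4: revealed 1 new [(0,2)] -> total=9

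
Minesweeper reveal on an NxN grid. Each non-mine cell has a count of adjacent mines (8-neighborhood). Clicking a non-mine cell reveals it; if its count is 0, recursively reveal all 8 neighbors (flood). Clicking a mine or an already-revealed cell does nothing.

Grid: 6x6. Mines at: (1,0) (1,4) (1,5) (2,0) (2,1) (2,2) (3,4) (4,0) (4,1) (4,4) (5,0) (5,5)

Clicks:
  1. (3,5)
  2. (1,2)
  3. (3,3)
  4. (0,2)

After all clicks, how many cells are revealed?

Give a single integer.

Click 1 (3,5) count=2: revealed 1 new [(3,5)] -> total=1
Click 2 (1,2) count=2: revealed 1 new [(1,2)] -> total=2
Click 3 (3,3) count=3: revealed 1 new [(3,3)] -> total=3
Click 4 (0,2) count=0: revealed 5 new [(0,1) (0,2) (0,3) (1,1) (1,3)] -> total=8

Answer: 8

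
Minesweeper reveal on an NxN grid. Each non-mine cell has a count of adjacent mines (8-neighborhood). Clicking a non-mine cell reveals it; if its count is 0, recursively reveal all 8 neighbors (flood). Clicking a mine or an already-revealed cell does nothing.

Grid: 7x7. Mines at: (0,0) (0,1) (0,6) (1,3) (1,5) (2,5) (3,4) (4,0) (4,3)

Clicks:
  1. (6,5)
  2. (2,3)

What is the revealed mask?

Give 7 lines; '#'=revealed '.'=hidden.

Click 1 (6,5) count=0: revealed 19 new [(3,5) (3,6) (4,4) (4,5) (4,6) (5,0) (5,1) (5,2) (5,3) (5,4) (5,5) (5,6) (6,0) (6,1) (6,2) (6,3) (6,4) (6,5) (6,6)] -> total=19
Click 2 (2,3) count=2: revealed 1 new [(2,3)] -> total=20

Answer: .......
.......
...#...
.....##
....###
#######
#######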